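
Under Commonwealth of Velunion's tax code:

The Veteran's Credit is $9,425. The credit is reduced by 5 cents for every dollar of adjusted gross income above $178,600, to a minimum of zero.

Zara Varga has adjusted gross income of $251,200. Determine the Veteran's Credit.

$5,795

Veteran's Credit: 5% of the $72,600 excess over $178,600 is $3,630; credit = $9,425 − $3,630 = $5,795.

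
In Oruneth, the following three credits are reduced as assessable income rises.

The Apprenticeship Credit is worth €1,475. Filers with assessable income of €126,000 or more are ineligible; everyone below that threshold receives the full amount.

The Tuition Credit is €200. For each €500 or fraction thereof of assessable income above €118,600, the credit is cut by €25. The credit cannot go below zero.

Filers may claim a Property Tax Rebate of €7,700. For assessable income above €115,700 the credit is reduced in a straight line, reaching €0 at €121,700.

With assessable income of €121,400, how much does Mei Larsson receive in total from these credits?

Apprenticeship Credit: €121,400 is below the €126,000 cutoff, so the full €1,475 applies.
Tuition Credit: income exceeds €118,600 by €2,800, which is 6 full-or-partial €500 increments; reduction = 6 × €25 = €150, leaving €50.
Property Tax Rebate: €121,400 is €5,700 into a €6,000 phase-out range, leaving 300/6,000 of the credit: €7,700 × 300/6,000 = €385.
Total: €1,475 + €50 + €385 = €1,910.

€1,910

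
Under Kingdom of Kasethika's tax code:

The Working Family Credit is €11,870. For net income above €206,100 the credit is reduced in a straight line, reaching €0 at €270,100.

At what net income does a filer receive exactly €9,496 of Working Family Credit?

€218,900

€9,496 is 9,496/11,870 of the full €11,870, so 2,374/11,870 of the €64,000 range has been used: income = €206,100 + €64,000 × 2,374/11,870 = €218,900.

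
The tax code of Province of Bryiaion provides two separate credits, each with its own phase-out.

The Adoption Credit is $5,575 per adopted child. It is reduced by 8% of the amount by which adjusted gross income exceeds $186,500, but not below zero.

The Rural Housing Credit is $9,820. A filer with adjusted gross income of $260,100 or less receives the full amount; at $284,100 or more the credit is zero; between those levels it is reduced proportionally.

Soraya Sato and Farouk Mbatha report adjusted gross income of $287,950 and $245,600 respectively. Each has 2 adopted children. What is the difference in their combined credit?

$13,208

Soraya ($287,950): Adoption Credit: base = 2 × $5,575 = $11,150. 8% of the $101,450 excess over $186,500 is $8,116; credit = $11,150 − $8,116 = $3,034. Rural Housing Credit: $287,950 is at or above $284,100, so the credit is $0. total $3,034 + $0 = $3,034
Farouk ($245,600): Adoption Credit: base = 2 × $5,575 = $11,150. 8% of the $59,100 excess over $186,500 is $4,728; credit = $11,150 − $4,728 = $6,422. Rural Housing Credit: $245,600 is at or below the $260,100 threshold, so the full $9,820 applies. total $6,422 + $9,820 = $16,242
Difference: |$3,034 − $16,242| = $13,208.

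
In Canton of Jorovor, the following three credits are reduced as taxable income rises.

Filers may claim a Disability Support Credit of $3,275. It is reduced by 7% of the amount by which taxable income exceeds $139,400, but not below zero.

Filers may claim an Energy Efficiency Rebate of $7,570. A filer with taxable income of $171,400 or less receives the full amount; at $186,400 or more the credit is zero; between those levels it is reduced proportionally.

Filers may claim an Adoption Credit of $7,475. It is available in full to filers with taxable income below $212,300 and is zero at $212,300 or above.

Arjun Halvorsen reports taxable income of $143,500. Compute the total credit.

Disability Support Credit: 7% of the $4,100 excess over $139,400 is $287; credit = $3,275 − $287 = $2,988.
Energy Efficiency Rebate: $143,500 is at or below the $171,400 threshold, so the full $7,570 applies.
Adoption Credit: $143,500 is below the $212,300 cutoff, so the full $7,475 applies.
Total: $2,988 + $7,570 + $7,475 = $18,033.

$18,033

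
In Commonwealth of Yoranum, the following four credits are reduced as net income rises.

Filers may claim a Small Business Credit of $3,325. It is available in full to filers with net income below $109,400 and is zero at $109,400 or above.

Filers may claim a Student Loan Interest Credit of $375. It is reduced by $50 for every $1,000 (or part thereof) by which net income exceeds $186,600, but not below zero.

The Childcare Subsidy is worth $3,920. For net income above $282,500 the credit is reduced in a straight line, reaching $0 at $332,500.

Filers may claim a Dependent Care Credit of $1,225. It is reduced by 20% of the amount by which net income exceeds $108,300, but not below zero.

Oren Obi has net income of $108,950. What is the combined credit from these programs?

$8,715

Small Business Credit: $108,950 is below the $109,400 cutoff, so the full $3,325 applies.
Student Loan Interest Credit: $108,950 is at or below the $186,600 threshold, so the full $375 applies.
Childcare Subsidy: $108,950 is at or below the $282,500 threshold, so the full $3,920 applies.
Dependent Care Credit: 20% of the $650 excess over $108,300 is $130; credit = $1,225 − $130 = $1,095.
Total: $3,325 + $375 + $3,920 + $1,095 = $8,715.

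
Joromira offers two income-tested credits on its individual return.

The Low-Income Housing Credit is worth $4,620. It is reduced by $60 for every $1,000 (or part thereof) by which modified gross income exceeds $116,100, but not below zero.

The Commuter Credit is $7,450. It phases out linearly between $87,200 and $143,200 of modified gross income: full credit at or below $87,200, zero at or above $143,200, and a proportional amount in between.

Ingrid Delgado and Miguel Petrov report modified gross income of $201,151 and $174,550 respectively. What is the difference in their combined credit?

$1,080

Ingrid ($201,151): Low-Income Housing Credit: income exceeds $116,100 by $85,051 → 86 increments × $60 = $5,160 ≥ base, so the credit is $0. Commuter Credit: $201,151 is at or above $143,200, so the credit is $0. total $0 + $0 = $0
Miguel ($174,550): Low-Income Housing Credit: income exceeds $116,100 by $58,450, which is 59 full-or-partial $1,000 increments; reduction = 59 × $60 = $3,540, leaving $1,080. Commuter Credit: $174,550 is at or above $143,200, so the credit is $0. total $1,080 + $0 = $1,080
Difference: |$0 − $1,080| = $1,080.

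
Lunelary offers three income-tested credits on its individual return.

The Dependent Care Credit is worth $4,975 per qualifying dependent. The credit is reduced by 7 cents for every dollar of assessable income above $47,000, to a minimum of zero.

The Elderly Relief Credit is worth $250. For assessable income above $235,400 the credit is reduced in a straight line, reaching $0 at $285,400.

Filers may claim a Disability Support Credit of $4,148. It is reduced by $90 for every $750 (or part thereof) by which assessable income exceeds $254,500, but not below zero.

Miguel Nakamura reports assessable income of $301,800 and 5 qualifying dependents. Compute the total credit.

$7,039

Dependent Care Credit: base = 5 × $4,975 = $24,875. 7% of the $254,800 excess over $47,000 is $17,836; credit = $24,875 − $17,836 = $7,039.
Elderly Relief Credit: $301,800 is at or above $285,400, so the credit is $0.
Disability Support Credit: income exceeds $254,500 by $47,300 → 64 increments × $90 = $5,760 ≥ base, so the credit is $0.
Total: $7,039 + $0 + $0 = $7,039.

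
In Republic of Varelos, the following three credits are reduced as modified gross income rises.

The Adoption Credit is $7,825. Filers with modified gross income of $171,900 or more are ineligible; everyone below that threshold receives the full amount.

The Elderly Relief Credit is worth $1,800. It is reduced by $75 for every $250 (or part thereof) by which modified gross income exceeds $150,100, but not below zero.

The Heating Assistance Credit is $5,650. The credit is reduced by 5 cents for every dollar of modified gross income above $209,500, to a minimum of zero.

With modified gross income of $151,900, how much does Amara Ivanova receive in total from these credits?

Adoption Credit: $151,900 is below the $171,900 cutoff, so the full $7,825 applies.
Elderly Relief Credit: income exceeds $150,100 by $1,800, which is 8 full-or-partial $250 increments; reduction = 8 × $75 = $600, leaving $1,200.
Heating Assistance Credit: $151,900 is at or below the $209,500 threshold, so the full $5,650 applies.
Total: $7,825 + $1,200 + $5,650 = $14,675.

$14,675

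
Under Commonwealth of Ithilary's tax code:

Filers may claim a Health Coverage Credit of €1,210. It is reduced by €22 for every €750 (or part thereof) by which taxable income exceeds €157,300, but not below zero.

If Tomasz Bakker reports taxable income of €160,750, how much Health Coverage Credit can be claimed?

Health Coverage Credit: income exceeds €157,300 by €3,450, which is 5 full-or-partial €750 increments; reduction = 5 × €22 = €110, leaving €1,100.

€1,100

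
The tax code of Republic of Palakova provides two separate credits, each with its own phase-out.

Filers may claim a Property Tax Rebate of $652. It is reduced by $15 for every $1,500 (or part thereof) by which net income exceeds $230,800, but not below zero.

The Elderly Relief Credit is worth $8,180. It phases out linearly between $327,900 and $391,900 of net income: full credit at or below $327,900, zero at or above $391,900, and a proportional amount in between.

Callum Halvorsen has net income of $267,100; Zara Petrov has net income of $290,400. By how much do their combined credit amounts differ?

Callum ($267,100): Property Tax Rebate: income exceeds $230,800 by $36,300, which is 25 full-or-partial $1,500 increments; reduction = 25 × $15 = $375, leaving $277. Elderly Relief Credit: $267,100 is at or below the $327,900 threshold, so the full $8,180 applies. total $277 + $8,180 = $8,457
Zara ($290,400): Property Tax Rebate: income exceeds $230,800 by $59,600, which is 40 full-or-partial $1,500 increments; reduction = 40 × $15 = $600, leaving $52. Elderly Relief Credit: $290,400 is at or below the $327,900 threshold, so the full $8,180 applies. total $52 + $8,180 = $8,232
Difference: |$8,457 − $8,232| = $225.

$225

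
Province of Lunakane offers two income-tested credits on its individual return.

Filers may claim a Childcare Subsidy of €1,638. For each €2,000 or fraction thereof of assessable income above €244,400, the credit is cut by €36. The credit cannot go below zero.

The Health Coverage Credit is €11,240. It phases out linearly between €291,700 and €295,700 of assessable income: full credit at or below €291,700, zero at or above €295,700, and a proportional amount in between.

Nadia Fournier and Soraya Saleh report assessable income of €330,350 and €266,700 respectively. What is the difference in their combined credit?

Nadia (€330,350): Childcare Subsidy: income exceeds €244,400 by €85,950, which is 43 full-or-partial €2,000 increments; reduction = 43 × €36 = €1,548, leaving €90. Health Coverage Credit: €330,350 is at or above €295,700, so the credit is €0. total €90 + €0 = €90
Soraya (€266,700): Childcare Subsidy: income exceeds €244,400 by €22,300, which is 12 full-or-partial €2,000 increments; reduction = 12 × €36 = €432, leaving €1,206. Health Coverage Credit: €266,700 is at or below the €291,700 threshold, so the full €11,240 applies. total €1,206 + €11,240 = €12,446
Difference: |€90 − €12,446| = €12,356.

€12,356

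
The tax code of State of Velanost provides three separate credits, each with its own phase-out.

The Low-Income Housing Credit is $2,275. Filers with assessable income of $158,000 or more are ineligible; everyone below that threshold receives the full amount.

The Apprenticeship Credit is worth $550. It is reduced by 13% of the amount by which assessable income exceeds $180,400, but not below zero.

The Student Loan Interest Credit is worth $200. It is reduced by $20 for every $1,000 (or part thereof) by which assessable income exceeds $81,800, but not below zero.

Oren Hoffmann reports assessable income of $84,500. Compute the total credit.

$2,965

Low-Income Housing Credit: $84,500 is below the $158,000 cutoff, so the full $2,275 applies.
Apprenticeship Credit: $84,500 is at or below the $180,400 threshold, so the full $550 applies.
Student Loan Interest Credit: income exceeds $81,800 by $2,700, which is 3 full-or-partial $1,000 increments; reduction = 3 × $20 = $60, leaving $140.
Total: $2,275 + $550 + $140 = $2,965.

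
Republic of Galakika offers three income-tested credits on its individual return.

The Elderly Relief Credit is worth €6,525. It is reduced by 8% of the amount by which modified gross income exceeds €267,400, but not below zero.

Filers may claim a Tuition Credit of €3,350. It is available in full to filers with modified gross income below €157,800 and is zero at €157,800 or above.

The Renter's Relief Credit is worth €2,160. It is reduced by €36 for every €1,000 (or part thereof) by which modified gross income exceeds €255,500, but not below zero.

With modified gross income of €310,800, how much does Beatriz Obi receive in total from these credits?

€3,197

Elderly Relief Credit: 8% of the €43,400 excess over €267,400 is €3,472; credit = €6,525 − €3,472 = €3,053.
Tuition Credit: €310,800 meets or exceeds the €157,800 cutoff, so the credit is €0.
Renter's Relief Credit: income exceeds €255,500 by €55,300, which is 56 full-or-partial €1,000 increments; reduction = 56 × €36 = €2,016, leaving €144.
Total: €3,053 + €0 + €144 = €3,197.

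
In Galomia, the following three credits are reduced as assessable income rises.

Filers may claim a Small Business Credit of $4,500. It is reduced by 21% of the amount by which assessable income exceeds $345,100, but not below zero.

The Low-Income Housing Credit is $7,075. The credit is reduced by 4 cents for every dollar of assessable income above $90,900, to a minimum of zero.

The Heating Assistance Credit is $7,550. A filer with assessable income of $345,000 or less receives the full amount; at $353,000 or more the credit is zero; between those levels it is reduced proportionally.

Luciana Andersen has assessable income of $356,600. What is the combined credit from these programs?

Small Business Credit: 21% of the $11,500 excess over $345,100 is $2,415; credit = $4,500 − $2,415 = $2,085.
Low-Income Housing Credit: 4% of the $265,700 excess over $90,900 is $10,628 ≥ base, so the credit is $0.
Heating Assistance Credit: $356,600 is at or above $353,000, so the credit is $0.
Total: $2,085 + $0 + $0 = $2,085.

$2,085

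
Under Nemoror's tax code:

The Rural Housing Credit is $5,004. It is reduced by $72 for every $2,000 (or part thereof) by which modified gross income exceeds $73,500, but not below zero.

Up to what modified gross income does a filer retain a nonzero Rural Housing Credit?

$211,500

After 69 increments the reduction is 69 × $72 = $4,968, leaving $36; one more increment wipes it out. Increment 69 ends at excess 69 × $2,000 = $138,000, so the highest qualifying income is $73,500 + $138,000 = $211,500.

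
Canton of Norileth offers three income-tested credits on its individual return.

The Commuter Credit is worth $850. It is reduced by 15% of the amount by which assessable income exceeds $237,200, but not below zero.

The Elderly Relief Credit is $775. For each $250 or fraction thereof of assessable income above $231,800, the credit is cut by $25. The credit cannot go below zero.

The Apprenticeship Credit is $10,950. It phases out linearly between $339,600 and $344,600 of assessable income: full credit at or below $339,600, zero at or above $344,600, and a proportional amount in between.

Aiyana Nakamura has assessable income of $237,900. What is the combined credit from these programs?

$11,845

Commuter Credit: 15% of the $700 excess over $237,200 is $105; credit = $850 − $105 = $745.
Elderly Relief Credit: income exceeds $231,800 by $6,100, which is 25 full-or-partial $250 increments; reduction = 25 × $25 = $625, leaving $150.
Apprenticeship Credit: $237,900 is at or below the $339,600 threshold, so the full $10,950 applies.
Total: $745 + $150 + $10,950 = $11,845.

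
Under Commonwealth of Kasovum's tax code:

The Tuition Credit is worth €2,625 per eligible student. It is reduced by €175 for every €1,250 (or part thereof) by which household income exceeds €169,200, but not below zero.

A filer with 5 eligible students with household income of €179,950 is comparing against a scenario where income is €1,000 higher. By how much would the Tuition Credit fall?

At €179,950 — base = 5 × €2,625 = €13,125. income exceeds €169,200 by €10,750, which is 9 full-or-partial €1,250 increments; reduction = 9 × €175 = €1,575, leaving €11,550.
At €180,950 — base = 5 × €2,625 = €13,125. income exceeds €169,200 by €11,750, which is 10 full-or-partial €1,250 increments; reduction = 10 × €175 = €1,750, leaving €11,375.
Lost: €11,550 − €11,375 = €175.

€175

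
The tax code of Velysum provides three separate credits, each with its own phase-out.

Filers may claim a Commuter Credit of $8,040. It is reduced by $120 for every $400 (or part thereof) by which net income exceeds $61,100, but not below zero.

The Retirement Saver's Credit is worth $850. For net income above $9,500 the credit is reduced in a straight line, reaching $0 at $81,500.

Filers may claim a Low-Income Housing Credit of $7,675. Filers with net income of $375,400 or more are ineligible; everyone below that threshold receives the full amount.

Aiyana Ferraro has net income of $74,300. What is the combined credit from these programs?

Commuter Credit: income exceeds $61,100 by $13,200, which is 33 full-or-partial $400 increments; reduction = 33 × $120 = $3,960, leaving $4,080.
Retirement Saver's Credit: $74,300 is $64,800 into a $72,000 phase-out range, leaving 7,200/72,000 of the credit: $850 × 7,200/72,000 = $85.
Low-Income Housing Credit: $74,300 is below the $375,400 cutoff, so the full $7,675 applies.
Total: $4,080 + $85 + $7,675 = $11,840.

$11,840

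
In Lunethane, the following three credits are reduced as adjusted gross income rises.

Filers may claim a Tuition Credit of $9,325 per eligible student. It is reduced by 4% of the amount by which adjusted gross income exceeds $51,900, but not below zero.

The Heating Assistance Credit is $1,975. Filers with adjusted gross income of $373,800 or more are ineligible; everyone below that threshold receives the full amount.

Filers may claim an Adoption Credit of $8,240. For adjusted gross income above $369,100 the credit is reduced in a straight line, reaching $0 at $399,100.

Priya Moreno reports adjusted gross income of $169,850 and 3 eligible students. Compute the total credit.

Tuition Credit: base = 3 × $9,325 = $27,975. 4% of the $117,950 excess over $51,900 is $4,718; credit = $27,975 − $4,718 = $23,257.
Heating Assistance Credit: $169,850 is below the $373,800 cutoff, so the full $1,975 applies.
Adoption Credit: $169,850 is at or below the $369,100 threshold, so the full $8,240 applies.
Total: $23,257 + $1,975 + $8,240 = $33,472.

$33,472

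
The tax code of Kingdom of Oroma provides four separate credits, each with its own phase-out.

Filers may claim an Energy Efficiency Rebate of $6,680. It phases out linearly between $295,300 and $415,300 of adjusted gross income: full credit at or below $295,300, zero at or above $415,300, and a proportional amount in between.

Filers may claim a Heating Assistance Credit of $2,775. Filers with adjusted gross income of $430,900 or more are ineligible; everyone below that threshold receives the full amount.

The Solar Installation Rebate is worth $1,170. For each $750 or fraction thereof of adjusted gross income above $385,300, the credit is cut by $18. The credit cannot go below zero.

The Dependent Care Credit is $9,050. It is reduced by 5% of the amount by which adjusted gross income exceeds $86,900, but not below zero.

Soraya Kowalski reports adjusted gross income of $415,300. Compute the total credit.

Energy Efficiency Rebate: $415,300 is at or above $415,300, so the credit is $0.
Heating Assistance Credit: $415,300 is below the $430,900 cutoff, so the full $2,775 applies.
Solar Installation Rebate: income exceeds $385,300 by $30,000, which is 40 full-or-partial $750 increments; reduction = 40 × $18 = $720, leaving $450.
Dependent Care Credit: 5% of the $328,400 excess over $86,900 is $16,420 ≥ base, so the credit is $0.
Total: $0 + $2,775 + $450 + $0 = $3,225.

$3,225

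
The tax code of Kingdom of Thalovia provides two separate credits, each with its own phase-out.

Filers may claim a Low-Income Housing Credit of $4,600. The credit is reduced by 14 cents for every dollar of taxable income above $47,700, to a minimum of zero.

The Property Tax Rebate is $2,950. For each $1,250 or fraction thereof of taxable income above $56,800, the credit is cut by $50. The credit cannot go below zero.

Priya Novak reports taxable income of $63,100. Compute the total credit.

Low-Income Housing Credit: 14% of the $15,400 excess over $47,700 is $2,156; credit = $4,600 − $2,156 = $2,444.
Property Tax Rebate: income exceeds $56,800 by $6,300, which is 6 full-or-partial $1,250 increments; reduction = 6 × $50 = $300, leaving $2,650.
Total: $2,444 + $2,650 = $5,094.

$5,094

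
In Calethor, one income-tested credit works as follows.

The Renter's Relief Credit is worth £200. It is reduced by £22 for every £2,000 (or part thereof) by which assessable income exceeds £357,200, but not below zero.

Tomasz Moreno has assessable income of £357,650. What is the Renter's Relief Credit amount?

Renter's Relief Credit: income exceeds £357,200 by £450, which is 1 full-or-partial £2,000 increment; reduction = 1 × £22 = £22, leaving £178.

£178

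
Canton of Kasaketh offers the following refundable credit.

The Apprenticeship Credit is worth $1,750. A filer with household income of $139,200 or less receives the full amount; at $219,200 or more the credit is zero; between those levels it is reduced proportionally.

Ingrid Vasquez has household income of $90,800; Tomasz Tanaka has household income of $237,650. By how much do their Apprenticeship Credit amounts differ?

Ingrid ($90,800): Apprenticeship Credit: $90,800 is at or below the $139,200 threshold, so the full $1,750 applies.
Tomasz ($237,650): Apprenticeship Credit: $237,650 is at or above $219,200, so the credit is $0.
Difference: |$1,750 − $0| = $1,750.

$1,750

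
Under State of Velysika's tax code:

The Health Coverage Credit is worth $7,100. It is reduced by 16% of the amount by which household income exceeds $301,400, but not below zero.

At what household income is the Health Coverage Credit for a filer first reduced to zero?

$345,775

The credit falls by 16% of each dollar above $301,400, so it reaches zero when the excess is $7,100 / 16% = $44,375: income = $301,400 + $44,375 = $345,775.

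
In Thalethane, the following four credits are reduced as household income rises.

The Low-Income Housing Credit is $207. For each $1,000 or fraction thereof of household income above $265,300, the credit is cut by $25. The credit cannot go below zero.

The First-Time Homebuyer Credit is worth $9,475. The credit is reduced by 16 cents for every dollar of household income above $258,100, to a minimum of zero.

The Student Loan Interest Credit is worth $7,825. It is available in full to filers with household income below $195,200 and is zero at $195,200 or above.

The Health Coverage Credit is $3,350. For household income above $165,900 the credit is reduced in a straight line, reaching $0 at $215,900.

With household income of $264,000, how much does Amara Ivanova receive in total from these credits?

Low-Income Housing Credit: $264,000 is at or below the $265,300 threshold, so the full $207 applies.
First-Time Homebuyer Credit: 16% of the $5,900 excess over $258,100 is $944; credit = $9,475 − $944 = $8,531.
Student Loan Interest Credit: $264,000 meets or exceeds the $195,200 cutoff, so the credit is $0.
Health Coverage Credit: $264,000 is at or above $215,900, so the credit is $0.
Total: $207 + $8,531 + $0 + $0 = $8,738.

$8,738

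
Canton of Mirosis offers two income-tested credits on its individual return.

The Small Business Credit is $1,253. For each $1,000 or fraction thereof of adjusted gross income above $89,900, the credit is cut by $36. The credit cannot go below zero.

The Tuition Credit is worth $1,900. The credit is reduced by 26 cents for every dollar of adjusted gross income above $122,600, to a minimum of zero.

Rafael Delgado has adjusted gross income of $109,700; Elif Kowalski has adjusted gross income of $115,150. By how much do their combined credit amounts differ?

Rafael ($109,700): Small Business Credit: income exceeds $89,900 by $19,800, which is 20 full-or-partial $1,000 increments; reduction = 20 × $36 = $720, leaving $533. Tuition Credit: $109,700 is at or below the $122,600 threshold, so the full $1,900 applies. total $533 + $1,900 = $2,433
Elif ($115,150): Small Business Credit: income exceeds $89,900 by $25,250, which is 26 full-or-partial $1,000 increments; reduction = 26 × $36 = $936, leaving $317. Tuition Credit: $115,150 is at or below the $122,600 threshold, so the full $1,900 applies. total $317 + $1,900 = $2,217
Difference: |$2,433 − $2,217| = $216.

$216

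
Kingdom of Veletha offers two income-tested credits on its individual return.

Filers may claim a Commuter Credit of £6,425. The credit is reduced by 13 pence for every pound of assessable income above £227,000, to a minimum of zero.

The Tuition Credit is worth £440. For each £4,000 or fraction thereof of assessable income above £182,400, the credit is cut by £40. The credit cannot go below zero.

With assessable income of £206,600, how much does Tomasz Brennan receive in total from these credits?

£6,585

Commuter Credit: £206,600 is at or below the £227,000 threshold, so the full £6,425 applies.
Tuition Credit: income exceeds £182,400 by £24,200, which is 7 full-or-partial £4,000 increments; reduction = 7 × £40 = £280, leaving £160.
Total: £6,425 + £160 = £6,585.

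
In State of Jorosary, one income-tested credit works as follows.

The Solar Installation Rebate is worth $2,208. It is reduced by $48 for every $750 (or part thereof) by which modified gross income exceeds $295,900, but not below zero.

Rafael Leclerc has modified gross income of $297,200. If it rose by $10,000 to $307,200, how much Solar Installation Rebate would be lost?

$672

At $297,200 — income exceeds $295,900 by $1,300, which is 2 full-or-partial $750 increments; reduction = 2 × $48 = $96, leaving $2,112.
At $307,200 — income exceeds $295,900 by $11,300, which is 16 full-or-partial $750 increments; reduction = 16 × $48 = $768, leaving $1,440.
Lost: $2,112 − $1,440 = $672.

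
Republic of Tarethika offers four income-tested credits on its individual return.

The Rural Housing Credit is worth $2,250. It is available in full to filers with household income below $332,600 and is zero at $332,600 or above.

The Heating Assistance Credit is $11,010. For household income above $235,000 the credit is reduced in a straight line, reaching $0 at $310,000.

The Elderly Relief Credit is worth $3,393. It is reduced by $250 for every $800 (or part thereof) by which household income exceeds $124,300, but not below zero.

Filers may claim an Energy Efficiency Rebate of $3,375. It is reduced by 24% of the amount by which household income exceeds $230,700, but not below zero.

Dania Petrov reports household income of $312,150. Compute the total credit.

$2,250

Rural Housing Credit: $312,150 is below the $332,600 cutoff, so the full $2,250 applies.
Heating Assistance Credit: $312,150 is at or above $310,000, so the credit is $0.
Elderly Relief Credit: income exceeds $124,300 by $187,850 → 235 increments × $250 = $58,750 ≥ base, so the credit is $0.
Energy Efficiency Rebate: 24% of the $81,450 excess over $230,700 is $19,548 ≥ base, so the credit is $0.
Total: $2,250 + $0 + $0 + $0 = $2,250.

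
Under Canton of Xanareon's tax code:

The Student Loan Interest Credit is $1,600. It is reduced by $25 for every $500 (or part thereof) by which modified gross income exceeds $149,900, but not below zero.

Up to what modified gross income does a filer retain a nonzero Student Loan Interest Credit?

$181,400

After 63 increments the reduction is 63 × $25 = $1,575, leaving $25; one more increment wipes it out. Increment 63 ends at excess 63 × $500 = $31,500, so the highest qualifying income is $149,900 + $31,500 = $181,400.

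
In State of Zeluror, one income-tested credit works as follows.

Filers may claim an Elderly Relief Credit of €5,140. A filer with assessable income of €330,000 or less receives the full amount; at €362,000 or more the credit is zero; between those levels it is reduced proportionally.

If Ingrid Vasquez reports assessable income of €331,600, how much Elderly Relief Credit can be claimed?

Elderly Relief Credit: €331,600 is €1,600 into a €32,000 phase-out range, leaving 30,400/32,000 of the credit: €5,140 × 30,400/32,000 = €4,883.

€4,883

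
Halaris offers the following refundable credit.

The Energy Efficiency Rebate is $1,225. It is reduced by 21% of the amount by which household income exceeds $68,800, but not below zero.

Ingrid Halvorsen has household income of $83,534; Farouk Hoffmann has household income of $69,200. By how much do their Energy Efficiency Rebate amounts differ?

Ingrid ($83,534): Energy Efficiency Rebate: 21% of the $14,734 excess over $68,800 is $3,094.14 ≥ base, so the credit is $0.
Farouk ($69,200): Energy Efficiency Rebate: 21% of the $400 excess over $68,800 is $84; credit = $1,225 − $84 = $1,141.
Difference: |$0 − $1,141| = $1,141.

$1,141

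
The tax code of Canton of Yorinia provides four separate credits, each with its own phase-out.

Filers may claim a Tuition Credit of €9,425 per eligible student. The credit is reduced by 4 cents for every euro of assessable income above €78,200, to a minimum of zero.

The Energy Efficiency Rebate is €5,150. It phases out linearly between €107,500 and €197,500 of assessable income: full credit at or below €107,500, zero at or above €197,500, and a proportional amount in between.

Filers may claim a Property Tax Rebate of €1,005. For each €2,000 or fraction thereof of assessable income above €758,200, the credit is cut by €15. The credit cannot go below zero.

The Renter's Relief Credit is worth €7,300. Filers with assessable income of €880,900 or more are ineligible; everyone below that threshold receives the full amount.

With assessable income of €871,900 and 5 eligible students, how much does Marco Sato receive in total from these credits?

€22,827

Tuition Credit: base = 5 × €9,425 = €47,125. 4% of the €793,700 excess over €78,200 is €31,748; credit = €47,125 − €31,748 = €15,377.
Energy Efficiency Rebate: €871,900 is at or above €197,500, so the credit is €0.
Property Tax Rebate: income exceeds €758,200 by €113,700, which is 57 full-or-partial €2,000 increments; reduction = 57 × €15 = €855, leaving €150.
Renter's Relief Credit: €871,900 is below the €880,900 cutoff, so the full €7,300 applies.
Total: €15,377 + €0 + €150 + €7,300 = €22,827.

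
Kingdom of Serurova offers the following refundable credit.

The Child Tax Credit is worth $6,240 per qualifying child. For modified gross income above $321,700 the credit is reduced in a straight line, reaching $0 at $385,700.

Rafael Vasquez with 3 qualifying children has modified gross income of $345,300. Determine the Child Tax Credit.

Child Tax Credit: base = 3 × $6,240 = $18,720. $345,300 is $23,600 into a $64,000 phase-out range, leaving 40,400/64,000 of the credit: $18,720 × 40,400/64,000 = $11,817.

$11,817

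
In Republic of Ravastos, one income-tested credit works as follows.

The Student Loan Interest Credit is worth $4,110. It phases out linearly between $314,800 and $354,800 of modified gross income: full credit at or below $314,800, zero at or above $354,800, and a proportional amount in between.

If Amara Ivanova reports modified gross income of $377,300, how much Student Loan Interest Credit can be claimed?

$0

Student Loan Interest Credit: $377,300 is at or above $354,800, so the credit is $0.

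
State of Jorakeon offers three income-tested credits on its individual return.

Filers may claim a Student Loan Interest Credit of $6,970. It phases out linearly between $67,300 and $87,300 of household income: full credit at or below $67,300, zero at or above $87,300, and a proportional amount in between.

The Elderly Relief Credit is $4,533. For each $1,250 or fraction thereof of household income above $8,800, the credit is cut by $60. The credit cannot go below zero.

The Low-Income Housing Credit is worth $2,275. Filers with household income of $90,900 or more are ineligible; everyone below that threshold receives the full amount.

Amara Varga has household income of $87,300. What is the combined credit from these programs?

Student Loan Interest Credit: $87,300 is at or above $87,300, so the credit is $0.
Elderly Relief Credit: income exceeds $8,800 by $78,500, which is 63 full-or-partial $1,250 increments; reduction = 63 × $60 = $3,780, leaving $753.
Low-Income Housing Credit: $87,300 is below the $90,900 cutoff, so the full $2,275 applies.
Total: $0 + $753 + $2,275 = $3,028.

$3,028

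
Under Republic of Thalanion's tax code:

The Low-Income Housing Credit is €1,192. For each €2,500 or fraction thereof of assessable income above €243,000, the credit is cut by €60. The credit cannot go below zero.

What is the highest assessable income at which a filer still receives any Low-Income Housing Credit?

€290,500

After 19 increments the reduction is 19 × €60 = €1,140, leaving €52; one more increment wipes it out. Increment 19 ends at excess 19 × €2,500 = €47,500, so the highest qualifying income is €243,000 + €47,500 = €290,500.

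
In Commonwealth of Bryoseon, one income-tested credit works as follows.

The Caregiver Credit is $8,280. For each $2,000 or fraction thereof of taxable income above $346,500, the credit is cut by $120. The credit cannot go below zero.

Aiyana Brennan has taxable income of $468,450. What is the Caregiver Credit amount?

$960

Caregiver Credit: income exceeds $346,500 by $121,950, which is 61 full-or-partial $2,000 increments; reduction = 61 × $120 = $7,320, leaving $960.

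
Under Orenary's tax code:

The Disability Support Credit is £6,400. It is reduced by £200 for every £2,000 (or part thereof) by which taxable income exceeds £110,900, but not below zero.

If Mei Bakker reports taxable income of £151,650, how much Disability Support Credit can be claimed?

£2,200

Disability Support Credit: income exceeds £110,900 by £40,750, which is 21 full-or-partial £2,000 increments; reduction = 21 × £200 = £4,200, leaving £2,200.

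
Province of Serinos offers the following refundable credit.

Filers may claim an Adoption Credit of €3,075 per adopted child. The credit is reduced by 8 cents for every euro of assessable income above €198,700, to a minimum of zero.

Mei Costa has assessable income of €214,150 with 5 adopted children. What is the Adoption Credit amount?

€14,139

Adoption Credit: base = 5 × €3,075 = €15,375. 8% of the €15,450 excess over €198,700 is €1,236; credit = €15,375 − €1,236 = €14,139.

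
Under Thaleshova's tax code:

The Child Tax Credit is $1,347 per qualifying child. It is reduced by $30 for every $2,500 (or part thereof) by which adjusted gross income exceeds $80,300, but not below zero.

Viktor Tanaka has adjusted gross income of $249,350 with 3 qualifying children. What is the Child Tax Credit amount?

Child Tax Credit: base = 3 × $1,347 = $4,041. income exceeds $80,300 by $169,050, which is 68 full-or-partial $2,500 increments; reduction = 68 × $30 = $2,040, leaving $2,001.

$2,001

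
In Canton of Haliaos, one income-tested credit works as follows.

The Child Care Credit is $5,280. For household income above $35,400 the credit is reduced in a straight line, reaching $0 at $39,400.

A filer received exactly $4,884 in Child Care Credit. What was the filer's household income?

$4,884 is 4,884/5,280 of the full $5,280, so 396/5,280 of the $4,000 range has been used: income = $35,400 + $4,000 × 396/5,280 = $35,700.

$35,700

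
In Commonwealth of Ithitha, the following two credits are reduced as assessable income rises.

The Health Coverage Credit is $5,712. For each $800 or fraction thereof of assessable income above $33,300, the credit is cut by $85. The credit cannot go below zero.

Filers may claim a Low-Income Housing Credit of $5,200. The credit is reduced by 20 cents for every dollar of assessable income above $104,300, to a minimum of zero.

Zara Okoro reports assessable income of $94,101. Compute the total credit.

Health Coverage Credit: income exceeds $33,300 by $60,801 → 77 increments × $85 = $6,545 ≥ base, so the credit is $0.
Low-Income Housing Credit: $94,101 is at or below the $104,300 threshold, so the full $5,200 applies.
Total: $0 + $5,200 = $5,200.

$5,200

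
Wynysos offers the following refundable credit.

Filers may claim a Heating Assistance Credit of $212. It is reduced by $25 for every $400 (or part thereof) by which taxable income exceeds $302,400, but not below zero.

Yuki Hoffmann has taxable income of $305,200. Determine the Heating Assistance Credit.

$37

Heating Assistance Credit: income exceeds $302,400 by $2,800, which is 7 full-or-partial $400 increments; reduction = 7 × $25 = $175, leaving $37.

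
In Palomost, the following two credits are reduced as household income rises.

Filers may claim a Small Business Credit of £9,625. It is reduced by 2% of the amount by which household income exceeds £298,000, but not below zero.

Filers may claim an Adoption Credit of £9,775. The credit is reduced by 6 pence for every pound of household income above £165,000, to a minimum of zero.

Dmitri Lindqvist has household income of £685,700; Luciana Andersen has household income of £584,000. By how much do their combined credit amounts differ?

£2,034

Dmitri (£685,700): Small Business Credit: 2% of the £387,700 excess over £298,000 is £7,754; credit = £9,625 − £7,754 = £1,871. Adoption Credit: 6% of the £520,700 excess over £165,000 is £31,242 ≥ base, so the credit is £0. total £1,871 + £0 = £1,871
Luciana (£584,000): Small Business Credit: 2% of the £286,000 excess over £298,000 is £5,720; credit = £9,625 − £5,720 = £3,905. Adoption Credit: 6% of the £419,000 excess over £165,000 is £25,140 ≥ base, so the credit is £0. total £3,905 + £0 = £3,905
Difference: |£1,871 − £3,905| = £2,034.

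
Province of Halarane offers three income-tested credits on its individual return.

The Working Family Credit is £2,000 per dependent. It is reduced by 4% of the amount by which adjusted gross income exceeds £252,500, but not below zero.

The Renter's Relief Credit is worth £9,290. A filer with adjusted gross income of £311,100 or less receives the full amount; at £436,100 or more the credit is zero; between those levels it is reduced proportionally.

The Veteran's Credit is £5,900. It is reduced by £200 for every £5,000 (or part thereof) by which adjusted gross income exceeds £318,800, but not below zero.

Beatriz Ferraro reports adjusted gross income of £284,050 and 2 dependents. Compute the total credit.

£17,928

Working Family Credit: base = 2 × £2,000 = £4,000. 4% of the £31,550 excess over £252,500 is £1,262; credit = £4,000 − £1,262 = £2,738.
Renter's Relief Credit: £284,050 is at or below the £311,100 threshold, so the full £9,290 applies.
Veteran's Credit: £284,050 is at or below the £318,800 threshold, so the full £5,900 applies.
Total: £2,738 + £9,290 + £5,900 = £17,928.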